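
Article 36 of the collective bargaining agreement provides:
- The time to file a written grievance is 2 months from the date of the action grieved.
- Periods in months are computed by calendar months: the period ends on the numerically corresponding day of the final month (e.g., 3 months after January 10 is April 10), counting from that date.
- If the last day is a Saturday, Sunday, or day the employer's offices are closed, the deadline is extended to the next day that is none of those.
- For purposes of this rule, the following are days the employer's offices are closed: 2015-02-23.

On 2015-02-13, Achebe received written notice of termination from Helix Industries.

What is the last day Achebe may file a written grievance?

2 months after 2015-02-13 is April 13, 2015.
April 13, 2015 is a Monday and not a day the employer's offices are closed, so no extension applies.

April 13, 2015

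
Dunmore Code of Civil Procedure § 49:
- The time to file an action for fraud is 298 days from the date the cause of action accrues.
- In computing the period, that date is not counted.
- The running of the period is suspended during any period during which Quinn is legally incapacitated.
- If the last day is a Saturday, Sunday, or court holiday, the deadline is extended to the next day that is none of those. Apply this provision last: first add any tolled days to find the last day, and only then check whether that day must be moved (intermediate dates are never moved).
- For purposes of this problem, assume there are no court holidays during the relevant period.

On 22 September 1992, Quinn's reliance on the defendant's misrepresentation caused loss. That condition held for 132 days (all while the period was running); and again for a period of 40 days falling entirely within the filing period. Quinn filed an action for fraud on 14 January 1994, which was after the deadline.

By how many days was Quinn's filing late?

298 days after 22 September 1992 is July 17, 1993.
Tolling adds 132 days: July 17, 1993 + 132 days = November 26, 1993.
Tolling adds 40 days: November 26, 1993 + 40 days = January 5, 1994.
January 5, 1994 is a Wednesday and not a court holiday, so no extension applies.
The deadline is January 5, 1994; from January 5, 1994 to January 14, 1994 is 9 days.

9 days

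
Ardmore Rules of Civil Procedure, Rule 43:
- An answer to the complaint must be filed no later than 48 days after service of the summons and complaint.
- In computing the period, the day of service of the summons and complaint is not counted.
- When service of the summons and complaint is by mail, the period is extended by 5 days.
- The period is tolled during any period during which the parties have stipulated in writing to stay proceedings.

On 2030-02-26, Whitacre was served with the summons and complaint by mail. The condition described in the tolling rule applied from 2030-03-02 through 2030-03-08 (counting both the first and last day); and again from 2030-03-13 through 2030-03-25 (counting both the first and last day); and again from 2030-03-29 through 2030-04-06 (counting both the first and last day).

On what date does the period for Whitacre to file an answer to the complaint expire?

48 days after 2030-02-26 is April 15, 2030.
Service was by mail, adding 5 days: April 15, 2030 + 5 days = April 20, 2030.
From March 2, 2030 through March 8, 2030 inclusive is 7 days; tolling adds 7 days: April 20, 2030 + 7 days = April 27, 2030.
From March 13, 2030 through March 25, 2030 inclusive is 13 days; tolling adds 13 days: April 27, 2030 + 13 days = May 10, 2030.
From March 29, 2030 through April 6, 2030 inclusive is 9 days; tolling adds 9 days: May 10, 2030 + 9 days = May 19, 2030.

May 19, 2030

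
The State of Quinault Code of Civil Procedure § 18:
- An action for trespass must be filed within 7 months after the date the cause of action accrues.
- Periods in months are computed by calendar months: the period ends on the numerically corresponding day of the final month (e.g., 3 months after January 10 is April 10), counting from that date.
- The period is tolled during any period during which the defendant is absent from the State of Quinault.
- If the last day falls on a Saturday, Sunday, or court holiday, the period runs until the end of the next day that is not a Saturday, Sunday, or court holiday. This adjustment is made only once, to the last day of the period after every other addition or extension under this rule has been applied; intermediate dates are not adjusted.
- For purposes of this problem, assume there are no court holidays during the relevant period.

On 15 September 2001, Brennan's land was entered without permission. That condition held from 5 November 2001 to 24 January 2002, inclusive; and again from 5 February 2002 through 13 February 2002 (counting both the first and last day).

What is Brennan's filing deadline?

7 months after 15 September 2001 is April 15, 2002.
From November 5, 2001 through January 24, 2002 inclusive is 81 days; tolling adds 81 days: April 15, 2002 + 81 days = July 5, 2002.
From February 5, 2002 through February 13, 2002 inclusive is 9 days; tolling adds 9 days: July 5, 2002 + 9 days = July 14, 2002.
July 14, 2002 is Sunday. The next qualifying day is July 15, 2002.

July 15, 2002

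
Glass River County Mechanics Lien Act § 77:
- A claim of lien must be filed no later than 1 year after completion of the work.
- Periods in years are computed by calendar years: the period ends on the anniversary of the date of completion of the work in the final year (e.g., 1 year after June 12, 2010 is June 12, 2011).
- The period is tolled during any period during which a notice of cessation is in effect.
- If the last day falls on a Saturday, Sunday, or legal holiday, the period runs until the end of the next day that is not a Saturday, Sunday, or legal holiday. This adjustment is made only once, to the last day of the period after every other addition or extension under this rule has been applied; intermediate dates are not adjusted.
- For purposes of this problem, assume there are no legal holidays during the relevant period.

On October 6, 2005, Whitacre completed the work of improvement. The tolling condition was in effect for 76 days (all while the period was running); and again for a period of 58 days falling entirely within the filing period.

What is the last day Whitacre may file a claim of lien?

February 19, 2007

1 year after October 6, 2005 is October 6, 2006.
Tolling adds 76 days: October 6, 2006 + 76 days = December 21, 2006.
Tolling adds 58 days: December 21, 2006 + 58 days = February 17, 2007.
February 17, 2007 is Saturday; February 18, 2007 is Sunday. The next qualifying day is February 19, 2007.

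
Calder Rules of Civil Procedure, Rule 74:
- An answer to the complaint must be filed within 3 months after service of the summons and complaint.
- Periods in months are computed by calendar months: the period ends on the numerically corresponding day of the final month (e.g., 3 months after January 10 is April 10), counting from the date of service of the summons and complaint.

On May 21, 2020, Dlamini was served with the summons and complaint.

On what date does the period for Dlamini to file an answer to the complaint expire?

August 21, 2020

3 months after May 21, 2020 is August 21, 2020.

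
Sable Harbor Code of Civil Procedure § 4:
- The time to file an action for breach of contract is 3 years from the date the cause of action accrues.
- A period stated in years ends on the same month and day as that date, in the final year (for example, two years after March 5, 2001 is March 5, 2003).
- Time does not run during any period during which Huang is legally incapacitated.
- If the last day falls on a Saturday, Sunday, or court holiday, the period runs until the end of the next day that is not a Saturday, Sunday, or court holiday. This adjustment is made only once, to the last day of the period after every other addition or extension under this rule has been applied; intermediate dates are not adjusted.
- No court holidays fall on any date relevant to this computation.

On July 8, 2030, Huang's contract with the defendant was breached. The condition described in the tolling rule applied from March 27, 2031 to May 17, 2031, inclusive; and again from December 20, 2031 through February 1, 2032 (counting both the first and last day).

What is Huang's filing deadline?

October 12, 2033

3 years after July 8, 2030 is July 8, 2033.
From March 27, 2031 through May 17, 2031 inclusive is 52 days; tolling adds 52 days: July 8, 2033 + 52 days = August 29, 2033.
From December 20, 2031 through February 1, 2032 inclusive is 44 days; tolling adds 44 days: August 29, 2033 + 44 days = October 12, 2033.
October 12, 2033 is a Wednesday and not a court holiday, so no extension applies.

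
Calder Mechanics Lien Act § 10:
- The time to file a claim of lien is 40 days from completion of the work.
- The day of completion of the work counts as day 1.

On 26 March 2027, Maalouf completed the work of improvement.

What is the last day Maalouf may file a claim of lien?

Counting 26 March 2027 as day 1, day 40 is May 4, 2027.

May 4, 2027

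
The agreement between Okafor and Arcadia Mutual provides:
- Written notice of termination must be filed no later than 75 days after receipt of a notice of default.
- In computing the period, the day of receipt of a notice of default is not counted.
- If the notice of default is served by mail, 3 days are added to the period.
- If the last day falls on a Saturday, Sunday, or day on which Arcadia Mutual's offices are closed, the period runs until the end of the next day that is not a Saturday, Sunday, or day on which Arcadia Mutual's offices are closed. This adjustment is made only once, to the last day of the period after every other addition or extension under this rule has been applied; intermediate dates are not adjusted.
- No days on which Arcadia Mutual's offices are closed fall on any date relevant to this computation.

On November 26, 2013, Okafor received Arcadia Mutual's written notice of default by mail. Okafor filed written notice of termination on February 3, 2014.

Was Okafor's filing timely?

75 days after November 26, 2013 is February 9, 2014.
Service was by mail, adding 3 days: February 9, 2014 + 3 days = February 12, 2014.
February 12, 2014 is a Wednesday and not a day on which Arcadia Mutual's offices are closed, so no extension applies.
The deadline is February 12, 2014; the filing on February 3, 2014 is on or before that date.

Yes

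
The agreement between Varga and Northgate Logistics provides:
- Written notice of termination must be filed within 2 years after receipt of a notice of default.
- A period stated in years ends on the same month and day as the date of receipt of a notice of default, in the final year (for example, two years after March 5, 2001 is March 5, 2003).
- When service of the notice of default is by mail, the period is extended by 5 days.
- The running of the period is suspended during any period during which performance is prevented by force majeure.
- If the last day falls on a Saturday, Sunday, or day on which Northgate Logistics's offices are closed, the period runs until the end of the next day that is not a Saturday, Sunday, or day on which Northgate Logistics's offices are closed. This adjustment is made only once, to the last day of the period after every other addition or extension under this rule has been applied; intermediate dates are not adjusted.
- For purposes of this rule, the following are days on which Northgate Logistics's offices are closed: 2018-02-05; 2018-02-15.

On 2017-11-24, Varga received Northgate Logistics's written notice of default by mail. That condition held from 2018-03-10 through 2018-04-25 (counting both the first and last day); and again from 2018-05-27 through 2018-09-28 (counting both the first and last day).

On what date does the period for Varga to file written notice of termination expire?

May 19, 2020

2 years after 2017-11-24 is November 24, 2019.
Service was by mail, adding 5 days: November 24, 2019 + 5 days = November 29, 2019.
From March 10, 2018 through April 25, 2018 inclusive is 47 days; tolling adds 47 days: November 29, 2019 + 47 days = January 15, 2020.
From May 27, 2018 through September 28, 2018 inclusive is 125 days; tolling adds 125 days: January 15, 2020 + 125 days = May 19, 2020.
May 19, 2020 is a Tuesday and not a day on which Northgate Logistics's offices are closed, so no extension applies.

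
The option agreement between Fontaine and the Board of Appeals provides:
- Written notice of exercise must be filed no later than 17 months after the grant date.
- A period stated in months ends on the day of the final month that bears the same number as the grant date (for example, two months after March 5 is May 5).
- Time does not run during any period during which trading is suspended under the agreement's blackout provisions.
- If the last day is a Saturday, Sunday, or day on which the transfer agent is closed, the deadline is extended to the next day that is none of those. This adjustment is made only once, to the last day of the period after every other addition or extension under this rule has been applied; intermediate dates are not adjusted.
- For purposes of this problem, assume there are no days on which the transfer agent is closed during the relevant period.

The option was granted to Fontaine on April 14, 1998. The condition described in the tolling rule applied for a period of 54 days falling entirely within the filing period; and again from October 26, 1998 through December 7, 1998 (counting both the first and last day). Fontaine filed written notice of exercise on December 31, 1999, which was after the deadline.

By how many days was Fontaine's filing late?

17 months after April 14, 1998 is September 14, 1999.
Tolling adds 54 days: September 14, 1999 + 54 days = November 7, 1999.
From October 26, 1998 through December 7, 1998 inclusive is 43 days; tolling adds 43 days: November 7, 1999 + 43 days = December 20, 1999.
December 20, 1999 is a Monday and not a day on which the transfer agent is closed, so no extension applies.
The deadline is December 20, 1999; from December 20, 1999 to December 31, 1999 is 11 days.

11 days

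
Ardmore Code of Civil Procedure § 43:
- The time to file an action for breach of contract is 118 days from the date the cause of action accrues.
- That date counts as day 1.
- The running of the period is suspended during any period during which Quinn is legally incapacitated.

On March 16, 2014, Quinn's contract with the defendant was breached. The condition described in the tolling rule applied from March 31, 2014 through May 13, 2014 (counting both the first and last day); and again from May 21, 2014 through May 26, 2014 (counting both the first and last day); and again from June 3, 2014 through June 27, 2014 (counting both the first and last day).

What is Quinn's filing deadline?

September 24, 2014

Counting March 16, 2014 as day 1, day 118 is July 11, 2014.
From March 31, 2014 through May 13, 2014 inclusive is 44 days; tolling adds 44 days: July 11, 2014 + 44 days = August 24, 2014.
From May 21, 2014 through May 26, 2014 inclusive is 6 days; tolling adds 6 days: August 24, 2014 + 6 days = August 30, 2014.
From June 3, 2014 through June 27, 2014 inclusive is 25 days; tolling adds 25 days: August 30, 2014 + 25 days = September 24, 2014.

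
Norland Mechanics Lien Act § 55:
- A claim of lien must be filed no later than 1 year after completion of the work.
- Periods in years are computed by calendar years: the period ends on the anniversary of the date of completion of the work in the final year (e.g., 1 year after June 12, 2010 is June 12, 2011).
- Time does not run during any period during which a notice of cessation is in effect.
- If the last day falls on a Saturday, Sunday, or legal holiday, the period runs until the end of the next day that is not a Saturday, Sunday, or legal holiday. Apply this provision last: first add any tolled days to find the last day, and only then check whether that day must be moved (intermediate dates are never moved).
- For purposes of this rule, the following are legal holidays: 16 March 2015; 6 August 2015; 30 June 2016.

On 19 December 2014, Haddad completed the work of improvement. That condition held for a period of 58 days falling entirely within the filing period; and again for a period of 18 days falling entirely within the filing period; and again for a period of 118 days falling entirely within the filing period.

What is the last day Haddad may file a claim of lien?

1 year after 19 December 2014 is December 19, 2015.
Tolling adds 58 days: December 19, 2015 + 58 days = February 15, 2016.
Tolling adds 18 days: February 15, 2016 + 18 days = March 4, 2016.
Tolling adds 118 days: March 4, 2016 + 118 days = June 30, 2016.
June 30, 2016 is a listed holiday. The next qualifying day is July 1, 2016.

July 1, 2016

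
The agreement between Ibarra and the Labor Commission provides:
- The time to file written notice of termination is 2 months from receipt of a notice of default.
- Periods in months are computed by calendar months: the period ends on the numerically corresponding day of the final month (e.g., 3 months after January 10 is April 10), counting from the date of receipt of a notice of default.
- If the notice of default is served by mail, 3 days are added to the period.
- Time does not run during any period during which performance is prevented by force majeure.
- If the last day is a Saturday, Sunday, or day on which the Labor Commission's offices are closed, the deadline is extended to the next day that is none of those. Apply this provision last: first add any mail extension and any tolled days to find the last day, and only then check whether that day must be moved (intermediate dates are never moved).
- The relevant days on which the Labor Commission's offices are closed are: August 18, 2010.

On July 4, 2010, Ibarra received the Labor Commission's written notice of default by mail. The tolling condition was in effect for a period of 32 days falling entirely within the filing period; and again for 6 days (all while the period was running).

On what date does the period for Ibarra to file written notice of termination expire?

2 months after July 4, 2010 is September 4, 2010.
Service was by mail, adding 3 days: September 4, 2010 + 3 days = September 7, 2010.
Tolling adds 32 days: September 7, 2010 + 32 days = October 9, 2010.
Tolling adds 6 days: October 9, 2010 + 6 days = October 15, 2010.
October 15, 2010 is a Friday and not a day on which the Labor Commission's offices are closed, so no extension applies.

October 15, 2010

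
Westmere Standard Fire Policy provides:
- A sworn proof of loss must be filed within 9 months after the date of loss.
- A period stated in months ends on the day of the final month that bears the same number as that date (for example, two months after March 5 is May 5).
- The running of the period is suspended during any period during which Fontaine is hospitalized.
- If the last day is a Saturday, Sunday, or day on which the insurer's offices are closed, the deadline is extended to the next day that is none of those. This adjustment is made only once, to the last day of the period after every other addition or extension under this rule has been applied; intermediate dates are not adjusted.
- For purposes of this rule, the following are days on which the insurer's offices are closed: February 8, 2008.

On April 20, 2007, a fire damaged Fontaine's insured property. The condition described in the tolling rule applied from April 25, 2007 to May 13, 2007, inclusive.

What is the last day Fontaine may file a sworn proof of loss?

9 months after April 20, 2007 is January 20, 2008.
From April 25, 2007 through May 13, 2007 inclusive is 19 days; tolling adds 19 days: January 20, 2008 + 19 days = February 8, 2008.
February 8, 2008 is a listed holiday; February 9, 2008 is Saturday; February 10, 2008 is Sunday. The next qualifying day is February 11, 2008.

February 11, 2008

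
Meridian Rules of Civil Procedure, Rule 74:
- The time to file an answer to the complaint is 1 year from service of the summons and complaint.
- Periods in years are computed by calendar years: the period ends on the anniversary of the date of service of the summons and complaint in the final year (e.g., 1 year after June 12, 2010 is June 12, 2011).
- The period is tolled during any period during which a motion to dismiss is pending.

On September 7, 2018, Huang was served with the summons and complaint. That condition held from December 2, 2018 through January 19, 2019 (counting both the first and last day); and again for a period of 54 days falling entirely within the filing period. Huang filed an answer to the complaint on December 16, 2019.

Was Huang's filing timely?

1 year after September 7, 2018 is September 7, 2019.
From December 2, 2018 through January 19, 2019 inclusive is 49 days; tolling adds 49 days: September 7, 2019 + 49 days = October 26, 2019.
Tolling adds 54 days: October 26, 2019 + 54 days = December 19, 2019.
The deadline is December 19, 2019; the filing on December 16, 2019 is on or before that date.

Yes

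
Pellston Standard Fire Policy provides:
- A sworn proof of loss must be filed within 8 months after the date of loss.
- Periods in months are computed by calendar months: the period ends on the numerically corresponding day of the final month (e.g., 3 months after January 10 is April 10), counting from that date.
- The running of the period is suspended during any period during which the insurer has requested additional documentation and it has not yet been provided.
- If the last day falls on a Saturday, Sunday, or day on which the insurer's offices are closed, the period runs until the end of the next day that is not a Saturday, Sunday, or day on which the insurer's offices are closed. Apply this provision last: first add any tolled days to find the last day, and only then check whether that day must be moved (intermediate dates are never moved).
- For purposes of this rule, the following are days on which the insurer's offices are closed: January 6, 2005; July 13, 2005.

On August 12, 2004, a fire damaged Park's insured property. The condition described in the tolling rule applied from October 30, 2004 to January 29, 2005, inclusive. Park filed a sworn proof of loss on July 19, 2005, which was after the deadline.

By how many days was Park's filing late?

5 days

8 months after August 12, 2004 is April 12, 2005.
From October 30, 2004 through January 29, 2005 inclusive is 92 days; tolling adds 92 days: April 12, 2005 + 92 days = July 13, 2005.
July 13, 2005 is a listed holiday. The next qualifying day is July 14, 2005.
The deadline is July 14, 2005; from July 14, 2005 to July 19, 2005 is 5 days.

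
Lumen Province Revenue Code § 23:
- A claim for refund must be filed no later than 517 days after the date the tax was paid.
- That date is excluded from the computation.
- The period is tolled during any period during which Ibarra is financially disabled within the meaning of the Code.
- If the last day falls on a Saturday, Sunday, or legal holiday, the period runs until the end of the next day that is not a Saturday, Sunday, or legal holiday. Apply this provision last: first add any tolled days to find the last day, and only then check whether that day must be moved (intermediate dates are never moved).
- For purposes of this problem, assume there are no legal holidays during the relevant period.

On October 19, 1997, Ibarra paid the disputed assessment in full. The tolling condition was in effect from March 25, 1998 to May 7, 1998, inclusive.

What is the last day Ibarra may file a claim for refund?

517 days after October 19, 1997 is March 20, 1999.
From March 25, 1998 through May 7, 1998 inclusive is 44 days; tolling adds 44 days: March 20, 1999 + 44 days = May 3, 1999.
May 3, 1999 is a Monday and not a legal holiday, so no extension applies.

May 3, 1999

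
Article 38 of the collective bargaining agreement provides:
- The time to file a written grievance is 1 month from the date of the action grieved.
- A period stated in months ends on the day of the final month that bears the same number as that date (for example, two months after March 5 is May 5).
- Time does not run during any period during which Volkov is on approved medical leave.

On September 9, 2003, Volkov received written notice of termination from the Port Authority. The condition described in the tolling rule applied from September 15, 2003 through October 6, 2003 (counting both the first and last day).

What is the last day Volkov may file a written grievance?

October 31, 2003

1 month after September 9, 2003 is October 9, 2003.
From September 15, 2003 through October 6, 2003 inclusive is 22 days; tolling adds 22 days: October 9, 2003 + 22 days = October 31, 2003.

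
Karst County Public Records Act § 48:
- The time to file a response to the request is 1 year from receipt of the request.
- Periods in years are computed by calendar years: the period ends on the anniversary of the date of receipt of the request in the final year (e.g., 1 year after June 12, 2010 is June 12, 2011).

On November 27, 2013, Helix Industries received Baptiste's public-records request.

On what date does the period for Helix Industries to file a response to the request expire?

1 year after November 27, 2013 is November 27, 2014.

November 27, 2014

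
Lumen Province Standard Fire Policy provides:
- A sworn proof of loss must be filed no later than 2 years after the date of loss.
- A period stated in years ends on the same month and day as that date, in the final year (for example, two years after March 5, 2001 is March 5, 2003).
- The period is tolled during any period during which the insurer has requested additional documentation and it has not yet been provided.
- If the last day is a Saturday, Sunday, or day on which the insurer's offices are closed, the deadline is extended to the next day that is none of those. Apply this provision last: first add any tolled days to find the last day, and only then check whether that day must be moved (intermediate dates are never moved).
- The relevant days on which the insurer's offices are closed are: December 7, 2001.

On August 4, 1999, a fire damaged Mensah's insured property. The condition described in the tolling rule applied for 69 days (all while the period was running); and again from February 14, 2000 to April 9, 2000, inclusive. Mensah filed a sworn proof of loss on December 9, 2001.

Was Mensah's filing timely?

Yes

2 years after August 4, 1999 is August 4, 2001.
Tolling adds 69 days: August 4, 2001 + 69 days = October 12, 2001.
From February 14, 2000 through April 9, 2000 inclusive is 56 days; tolling adds 56 days: October 12, 2001 + 56 days = December 7, 2001.
December 7, 2001 is a listed holiday; December 8, 2001 is Saturday; December 9, 2001 is Sunday. The next qualifying day is December 10, 2001.
The deadline is December 10, 2001; the filing on December 9, 2001 is on or before that date.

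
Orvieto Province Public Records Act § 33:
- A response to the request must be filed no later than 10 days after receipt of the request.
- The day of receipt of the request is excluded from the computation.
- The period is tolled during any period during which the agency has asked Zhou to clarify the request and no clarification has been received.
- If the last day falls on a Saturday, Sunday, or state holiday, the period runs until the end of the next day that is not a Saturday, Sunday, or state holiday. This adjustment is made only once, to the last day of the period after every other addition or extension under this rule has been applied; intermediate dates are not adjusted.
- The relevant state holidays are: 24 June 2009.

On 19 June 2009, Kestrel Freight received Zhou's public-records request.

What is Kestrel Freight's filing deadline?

10 days after 19 June 2009 is June 29, 2009.
June 29, 2009 is a Monday and not a state holiday, so no extension applies.

June 29, 2009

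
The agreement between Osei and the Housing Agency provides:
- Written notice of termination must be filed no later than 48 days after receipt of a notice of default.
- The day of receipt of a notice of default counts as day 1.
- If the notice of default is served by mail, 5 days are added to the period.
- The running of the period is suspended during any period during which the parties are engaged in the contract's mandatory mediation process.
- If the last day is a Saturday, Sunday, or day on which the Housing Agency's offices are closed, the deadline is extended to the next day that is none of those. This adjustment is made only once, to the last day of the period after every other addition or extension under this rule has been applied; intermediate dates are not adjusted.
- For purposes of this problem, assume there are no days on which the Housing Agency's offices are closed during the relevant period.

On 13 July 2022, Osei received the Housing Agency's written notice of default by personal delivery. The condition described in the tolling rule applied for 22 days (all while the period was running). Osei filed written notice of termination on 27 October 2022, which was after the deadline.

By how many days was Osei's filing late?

Counting 13 July 2022 as day 1, day 48 is August 29, 2022.
Service was not by mail, so no mail extension applies.
Tolling adds 22 days: August 29, 2022 + 22 days = September 20, 2022.
September 20, 2022 is a Tuesday and not a day on which the Housing Agency's offices are closed, so no extension applies.
The deadline is September 20, 2022; from September 20, 2022 to October 27, 2022 is 37 days.

37 days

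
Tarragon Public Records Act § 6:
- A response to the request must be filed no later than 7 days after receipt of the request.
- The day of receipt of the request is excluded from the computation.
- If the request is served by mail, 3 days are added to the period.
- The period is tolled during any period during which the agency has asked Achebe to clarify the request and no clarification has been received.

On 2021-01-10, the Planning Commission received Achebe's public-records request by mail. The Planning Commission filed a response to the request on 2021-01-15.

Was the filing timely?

7 days after 2021-01-10 is January 17, 2021.
Service was by mail, adding 3 days: January 17, 2021 + 3 days = January 20, 2021.
The deadline is January 20, 2021; the filing on January 15, 2021 is on or before that date.

Yes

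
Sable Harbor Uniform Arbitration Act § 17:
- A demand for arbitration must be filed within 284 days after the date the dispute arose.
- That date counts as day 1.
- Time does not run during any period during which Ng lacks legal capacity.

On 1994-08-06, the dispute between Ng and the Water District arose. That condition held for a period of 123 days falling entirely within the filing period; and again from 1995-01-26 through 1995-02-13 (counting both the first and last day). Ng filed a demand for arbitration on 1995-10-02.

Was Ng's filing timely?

Counting 1994-08-06 as day 1, day 284 is May 16, 1995.
Tolling adds 123 days: May 16, 1995 + 123 days = September 16, 1995.
From January 26, 1995 through February 13, 1995 inclusive is 19 days; tolling adds 19 days: September 16, 1995 + 19 days = October 5, 1995.
The deadline is October 5, 1995; the filing on October 2, 1995 is on or before that date.

Yes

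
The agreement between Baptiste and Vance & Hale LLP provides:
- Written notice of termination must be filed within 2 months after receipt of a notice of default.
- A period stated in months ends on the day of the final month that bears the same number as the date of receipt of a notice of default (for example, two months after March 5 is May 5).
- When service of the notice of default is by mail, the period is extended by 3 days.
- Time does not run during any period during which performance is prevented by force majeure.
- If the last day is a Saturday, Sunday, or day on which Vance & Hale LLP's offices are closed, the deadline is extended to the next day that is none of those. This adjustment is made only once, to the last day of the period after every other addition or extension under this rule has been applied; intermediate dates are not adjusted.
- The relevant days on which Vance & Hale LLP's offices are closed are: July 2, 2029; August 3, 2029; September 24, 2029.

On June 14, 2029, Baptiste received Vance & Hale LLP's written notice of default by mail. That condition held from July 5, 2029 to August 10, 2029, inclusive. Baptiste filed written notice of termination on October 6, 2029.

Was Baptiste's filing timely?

2 months after June 14, 2029 is August 14, 2029.
Service was by mail, adding 3 days: August 14, 2029 + 3 days = August 17, 2029.
From July 5, 2029 through August 10, 2029 inclusive is 37 days; tolling adds 37 days: August 17, 2029 + 37 days = September 23, 2029.
September 23, 2029 is Sunday; September 24, 2029 is a listed holiday. The next qualifying day is September 25, 2029.
The deadline is September 25, 2029; the filing on October 6, 2029 is after that date.

No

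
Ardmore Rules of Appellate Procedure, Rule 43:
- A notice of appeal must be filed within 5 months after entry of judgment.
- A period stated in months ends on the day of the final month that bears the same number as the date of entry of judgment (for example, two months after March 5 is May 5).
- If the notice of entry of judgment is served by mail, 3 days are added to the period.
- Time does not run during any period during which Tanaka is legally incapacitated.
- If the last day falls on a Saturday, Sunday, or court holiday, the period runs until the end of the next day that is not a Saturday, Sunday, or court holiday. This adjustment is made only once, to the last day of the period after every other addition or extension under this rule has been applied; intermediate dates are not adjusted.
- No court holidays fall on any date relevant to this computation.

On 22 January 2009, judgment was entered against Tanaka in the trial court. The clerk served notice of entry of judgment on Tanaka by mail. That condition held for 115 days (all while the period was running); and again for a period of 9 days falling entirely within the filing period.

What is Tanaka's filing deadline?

5 months after 22 January 2009 is June 22, 2009.
Service was by mail, adding 3 days: June 22, 2009 + 3 days = June 25, 2009.
Tolling adds 115 days: June 25, 2009 + 115 days = October 18, 2009.
Tolling adds 9 days: October 18, 2009 + 9 days = October 27, 2009.
October 27, 2009 is a Tuesday and not a court holiday, so no extension applies.

October 27, 2009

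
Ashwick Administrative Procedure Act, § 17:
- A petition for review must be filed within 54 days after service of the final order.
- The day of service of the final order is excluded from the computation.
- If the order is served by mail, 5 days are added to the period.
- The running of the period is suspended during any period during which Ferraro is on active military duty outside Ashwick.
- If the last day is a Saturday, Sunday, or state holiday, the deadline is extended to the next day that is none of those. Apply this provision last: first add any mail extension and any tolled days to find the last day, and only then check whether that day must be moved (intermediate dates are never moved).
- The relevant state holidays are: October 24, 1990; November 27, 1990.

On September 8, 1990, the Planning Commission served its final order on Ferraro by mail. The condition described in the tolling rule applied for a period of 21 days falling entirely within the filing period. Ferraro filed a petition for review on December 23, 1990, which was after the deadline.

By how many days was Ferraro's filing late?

54 days after September 8, 1990 is November 1, 1990.
Service was by mail, adding 5 days: November 1, 1990 + 5 days = November 6, 1990.
Tolling adds 21 days: November 6, 1990 + 21 days = November 27, 1990.
November 27, 1990 is a listed holiday. The next qualifying day is November 28, 1990.
The deadline is November 28, 1990; from November 28, 1990 to December 23, 1990 is 25 days.

25 days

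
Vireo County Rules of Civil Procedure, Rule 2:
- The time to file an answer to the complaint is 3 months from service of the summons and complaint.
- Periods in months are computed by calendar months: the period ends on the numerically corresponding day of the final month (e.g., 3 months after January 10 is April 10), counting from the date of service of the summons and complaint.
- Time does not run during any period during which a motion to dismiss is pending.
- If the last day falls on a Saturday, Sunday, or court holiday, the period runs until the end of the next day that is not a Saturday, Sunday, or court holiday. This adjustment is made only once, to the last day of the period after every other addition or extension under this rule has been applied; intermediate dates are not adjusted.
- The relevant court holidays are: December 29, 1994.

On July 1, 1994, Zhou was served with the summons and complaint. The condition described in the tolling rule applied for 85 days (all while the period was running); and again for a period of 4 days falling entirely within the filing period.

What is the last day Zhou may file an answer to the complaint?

3 months after July 1, 1994 is October 1, 1994.
Tolling adds 85 days: October 1, 1994 + 85 days = December 25, 1994.
Tolling adds 4 days: December 25, 1994 + 4 days = December 29, 1994.
December 29, 1994 is a listed holiday. The next qualifying day is December 30, 1994.

December 30, 1994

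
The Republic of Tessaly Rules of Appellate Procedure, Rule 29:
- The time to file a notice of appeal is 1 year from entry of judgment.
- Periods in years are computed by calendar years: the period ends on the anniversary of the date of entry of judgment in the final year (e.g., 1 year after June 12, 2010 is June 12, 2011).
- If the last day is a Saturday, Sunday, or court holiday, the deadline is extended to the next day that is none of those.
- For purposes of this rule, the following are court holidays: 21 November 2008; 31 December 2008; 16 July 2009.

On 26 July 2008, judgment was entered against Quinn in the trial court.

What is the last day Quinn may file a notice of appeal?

1 year after 26 July 2008 is July 26, 2009.
July 26, 2009 is Sunday. The next qualifying day is July 27, 2009.

July 27, 2009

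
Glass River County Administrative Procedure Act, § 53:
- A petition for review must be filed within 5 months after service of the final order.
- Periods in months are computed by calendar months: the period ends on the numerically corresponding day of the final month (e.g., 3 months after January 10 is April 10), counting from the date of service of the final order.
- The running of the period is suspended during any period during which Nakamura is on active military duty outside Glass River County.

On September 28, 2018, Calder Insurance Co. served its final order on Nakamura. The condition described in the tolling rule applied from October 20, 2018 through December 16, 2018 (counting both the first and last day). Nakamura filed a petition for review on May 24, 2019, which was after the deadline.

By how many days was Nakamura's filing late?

27 days

5 months after September 28, 2018 is February 28, 2019.
From October 20, 2018 through December 16, 2018 inclusive is 58 days; tolling adds 58 days: February 28, 2019 + 58 days = April 27, 2019.
The deadline is April 27, 2019; from April 27, 2019 to May 24, 2019 is 27 days.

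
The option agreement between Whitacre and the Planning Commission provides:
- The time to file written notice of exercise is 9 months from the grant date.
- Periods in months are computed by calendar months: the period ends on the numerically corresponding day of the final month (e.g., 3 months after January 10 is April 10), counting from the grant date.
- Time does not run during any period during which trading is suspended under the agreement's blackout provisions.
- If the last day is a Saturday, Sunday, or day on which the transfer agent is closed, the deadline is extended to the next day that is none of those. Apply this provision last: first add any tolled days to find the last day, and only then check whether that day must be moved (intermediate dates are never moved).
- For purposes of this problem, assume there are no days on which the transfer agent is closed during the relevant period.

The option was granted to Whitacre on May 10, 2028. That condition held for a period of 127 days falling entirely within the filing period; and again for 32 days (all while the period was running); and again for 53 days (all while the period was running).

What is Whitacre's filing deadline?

September 10, 2029

9 months after May 10, 2028 is February 10, 2029.
Tolling adds 127 days: February 10, 2029 + 127 days = June 17, 2029.
Tolling adds 32 days: June 17, 2029 + 32 days = July 19, 2029.
Tolling adds 53 days: July 19, 2029 + 53 days = September 10, 2029.
September 10, 2029 is a Monday and not a day on which the transfer agent is closed, so no extension applies.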